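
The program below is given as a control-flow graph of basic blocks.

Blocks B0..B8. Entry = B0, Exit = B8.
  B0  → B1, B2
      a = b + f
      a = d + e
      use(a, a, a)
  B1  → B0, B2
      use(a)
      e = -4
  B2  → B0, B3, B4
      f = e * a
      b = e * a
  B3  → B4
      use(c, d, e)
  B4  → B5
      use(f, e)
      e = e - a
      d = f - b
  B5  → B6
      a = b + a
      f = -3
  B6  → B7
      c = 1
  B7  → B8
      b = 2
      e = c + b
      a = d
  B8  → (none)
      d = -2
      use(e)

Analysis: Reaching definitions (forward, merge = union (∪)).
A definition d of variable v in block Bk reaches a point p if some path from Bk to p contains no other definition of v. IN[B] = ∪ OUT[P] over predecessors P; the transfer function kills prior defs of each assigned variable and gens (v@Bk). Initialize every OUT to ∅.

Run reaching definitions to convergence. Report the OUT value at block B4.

Answer: {a@B0, b@B2, d@B4, e@B4, f@B2}

Trace:
Converged values:
  B0:   IN={a@B0, b@B2, e@B1, f@B2}   OUT={a@B0, b@B2, e@B1, f@B2}
  B1:   IN={a@B0, b@B2, e@B1, f@B2}   OUT={a@B0, b@B2, e@B1, f@B2}
  B2:   IN={a@B0, b@B2, e@B1, f@B2}   OUT={a@B0, b@B2, e@B1, f@B2}
  B3:   IN={a@B0, b@B2, e@B1, f@B2}   OUT={a@B0, b@B2, e@B1, f@B2}
  B4:   IN={a@B0, b@B2, e@B1, f@B2}   OUT={a@B0, b@B2, d@B4, e@B4, f@B2}
  B5:   IN={a@B0, b@B2, d@B4, e@B4, f@B2}   OUT={a@B5, b@B2, d@B4, e@B4, f@B5}
  B6:   IN={a@B5, b@B2, d@B4, e@B4, f@B5}   OUT={a@B5, b@B2, c@B6, d@B4, e@B4, f@B5}
  B7:   IN={a@B5, b@B2, c@B6, d@B4, e@B4, f@B5}   OUT={a@B7, b@B7, c@B6, d@B4, e@B7, f@B5}
  B8:   IN={a@B7, b@B7, c@B6, d@B4, e@B7, f@B5}   OUT={a@B7, b@B7, c@B6, d@B8, e@B7, f@B5}

Merge at B4: IN[B4] = OUT[B2] ⊔ OUT[B3] = {a@B0, b@B2, e@B1, f@B2}
Applying B4's transfer function to that IN value gives OUT[B4] (row B4 above).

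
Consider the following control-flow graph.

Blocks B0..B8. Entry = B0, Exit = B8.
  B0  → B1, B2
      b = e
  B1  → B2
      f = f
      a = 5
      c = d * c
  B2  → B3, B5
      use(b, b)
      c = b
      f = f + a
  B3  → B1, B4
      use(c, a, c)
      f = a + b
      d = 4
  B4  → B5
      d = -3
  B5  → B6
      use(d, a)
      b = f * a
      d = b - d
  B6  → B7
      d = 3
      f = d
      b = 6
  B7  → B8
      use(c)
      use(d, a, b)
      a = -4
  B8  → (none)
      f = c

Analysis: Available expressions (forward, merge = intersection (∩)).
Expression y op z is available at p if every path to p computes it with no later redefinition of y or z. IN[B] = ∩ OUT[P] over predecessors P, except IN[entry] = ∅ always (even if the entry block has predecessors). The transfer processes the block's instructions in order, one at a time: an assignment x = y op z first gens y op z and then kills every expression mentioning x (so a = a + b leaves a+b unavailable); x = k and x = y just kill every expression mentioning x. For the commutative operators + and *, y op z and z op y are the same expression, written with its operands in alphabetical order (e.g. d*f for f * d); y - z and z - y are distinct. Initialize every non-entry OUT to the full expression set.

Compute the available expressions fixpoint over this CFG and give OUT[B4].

Converged values:
  B0:   IN={}   OUT={}
  B1:   IN={}   OUT={}
  B2:   IN={}   OUT={}
  B3:   IN={}   OUT={a+b}
  B4:   IN={a+b}   OUT={a+b}
  B5:   IN={}   OUT={a*f}
  B6:   IN={a*f}   OUT={}
  B7:   IN={}   OUT={}
  B8:   IN={}   OUT={}

Merge at B4: IN[B4] = OUT[B3] = {a+b}
Applying B4's transfer function to that IN value gives OUT[B4] (row B4 above).

Answer: {a+b}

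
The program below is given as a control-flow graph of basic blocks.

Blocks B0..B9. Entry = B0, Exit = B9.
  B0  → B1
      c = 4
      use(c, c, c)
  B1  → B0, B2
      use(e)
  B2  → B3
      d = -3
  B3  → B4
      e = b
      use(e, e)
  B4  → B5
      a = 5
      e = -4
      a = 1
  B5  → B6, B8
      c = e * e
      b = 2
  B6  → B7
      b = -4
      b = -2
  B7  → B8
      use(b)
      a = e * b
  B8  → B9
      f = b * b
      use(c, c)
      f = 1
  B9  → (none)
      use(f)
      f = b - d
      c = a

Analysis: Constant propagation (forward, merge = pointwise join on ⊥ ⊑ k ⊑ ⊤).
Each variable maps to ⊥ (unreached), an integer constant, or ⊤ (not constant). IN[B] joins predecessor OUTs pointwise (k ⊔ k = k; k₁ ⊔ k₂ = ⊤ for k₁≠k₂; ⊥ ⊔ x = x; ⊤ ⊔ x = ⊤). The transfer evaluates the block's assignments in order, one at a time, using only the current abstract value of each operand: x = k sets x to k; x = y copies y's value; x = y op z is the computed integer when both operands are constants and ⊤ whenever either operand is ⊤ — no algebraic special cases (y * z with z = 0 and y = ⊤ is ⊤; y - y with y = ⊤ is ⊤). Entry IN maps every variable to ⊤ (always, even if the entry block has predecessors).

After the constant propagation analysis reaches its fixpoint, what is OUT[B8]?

Answer: {a: ⊤, b: ⊤, c: 16, d: -3, e: -4, f: 1}

Working:
Per-block solution:
  B0:   IN=(all ⊤)   OUT={c:4; rest ⊤}
  B1:   IN={c:4; rest ⊤}   OUT={c:4; rest ⊤}
  B2:   IN={c:4; rest ⊤}   OUT={c:4, d:-3; rest ⊤}
  B3:   IN={c:4, d:-3; rest ⊤}   OUT={c:4, d:-3; rest ⊤}
  B4:   IN={c:4, d:-3; rest ⊤}   OUT={a:1, c:4, d:-3, e:-4; rest ⊤}
  B5:   IN={a:1, c:4, d:-3, e:-4; rest ⊤}   OUT={a:1, b:2, c:16, d:-3, e:-4; rest ⊤}
  B6:   IN={a:1, b:2, c:16, d:-3, e:-4; rest ⊤}   OUT={a:1, b:-2, c:16, d:-3, e:-4; rest ⊤}
  B7:   IN={a:1, b:-2, c:16, d:-3, e:-4; rest ⊤}   OUT={a:8, b:-2, c:16, d:-3, e:-4; rest ⊤}
  B8:   IN={c:16, d:-3, e:-4; rest ⊤}   OUT={c:16, d:-3, e:-4, f:1; rest ⊤}
  B9:   IN={c:16, d:-3, e:-4, f:1; rest ⊤}   OUT={d:-3, e:-4; rest ⊤}

Merge at B8: IN[B8] = OUT[B5] ⊔ OUT[B7] = {a: ⊤, b: ⊤, c: 16, d: -3, e: -4, f: ⊤}
Applying B8's transfer function to that IN value gives OUT[B8] (row B8 above).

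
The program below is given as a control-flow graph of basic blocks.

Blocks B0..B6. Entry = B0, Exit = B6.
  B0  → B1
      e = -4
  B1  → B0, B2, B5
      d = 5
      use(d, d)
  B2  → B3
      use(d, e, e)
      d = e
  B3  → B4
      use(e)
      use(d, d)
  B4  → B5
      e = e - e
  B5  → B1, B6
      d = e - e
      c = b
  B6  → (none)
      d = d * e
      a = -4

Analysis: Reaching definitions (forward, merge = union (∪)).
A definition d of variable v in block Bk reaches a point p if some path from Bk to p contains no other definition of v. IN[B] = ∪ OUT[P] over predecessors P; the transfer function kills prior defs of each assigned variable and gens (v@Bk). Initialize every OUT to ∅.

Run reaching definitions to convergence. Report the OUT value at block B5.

Fixpoint table:
  B0:   IN={c@B5, d@B1, e@B0, e@B4}   OUT={c@B5, d@B1, e@B0}
  B1:   IN={c@B5, d@B1, d@B5, e@B0, e@B4}   OUT={c@B5, d@B1, e@B0, e@B4}
  B2:   IN={c@B5, d@B1, e@B0, e@B4}   OUT={c@B5, d@B2, e@B0, e@B4}
  B3:   IN={c@B5, d@B2, e@B0, e@B4}   OUT={c@B5, d@B2, e@B0, e@B4}
  B4:   IN={c@B5, d@B2, e@B0, e@B4}   OUT={c@B5, d@B2, e@B4}
  B5:   IN={c@B5, d@B1, d@B2, e@B0, e@B4}   OUT={c@B5, d@B5, e@B0, e@B4}
  B6:   IN={c@B5, d@B5, e@B0, e@B4}   OUT={a@B6, c@B5, d@B6, e@B0, e@B4}

Merge at B5: IN[B5] = OUT[B1] ⊔ OUT[B4] = {c@B5, d@B1, d@B2, e@B0, e@B4}
Applying B5's transfer function to that IN value gives OUT[B5] (row B5 above).

Answer: {c@B5, d@B5, e@B0, e@B4}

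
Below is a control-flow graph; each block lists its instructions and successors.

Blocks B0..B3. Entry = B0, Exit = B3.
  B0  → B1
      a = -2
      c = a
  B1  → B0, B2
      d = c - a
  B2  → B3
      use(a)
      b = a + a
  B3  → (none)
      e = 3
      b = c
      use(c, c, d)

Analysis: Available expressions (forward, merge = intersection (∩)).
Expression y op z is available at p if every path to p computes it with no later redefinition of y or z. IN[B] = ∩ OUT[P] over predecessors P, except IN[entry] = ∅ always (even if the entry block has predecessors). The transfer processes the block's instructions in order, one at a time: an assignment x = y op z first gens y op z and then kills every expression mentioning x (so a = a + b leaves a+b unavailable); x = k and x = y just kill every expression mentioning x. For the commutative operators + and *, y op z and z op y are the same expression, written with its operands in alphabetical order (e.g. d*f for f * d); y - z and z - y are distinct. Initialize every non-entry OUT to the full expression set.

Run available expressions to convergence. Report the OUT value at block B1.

Converged values:
  B0: | IN={} | OUT={}
  B1: | IN={} | OUT={c-a}
  B2: | IN={c-a} | OUT={a+a, c-a}
  B3: | IN={a+a, c-a} | OUT={a+a, c-a}

Merge at B1: IN[B1] = OUT[B0] = {}
Applying B1's transfer function to that IN value gives OUT[B1] (row B1 above).

Answer: {c-a}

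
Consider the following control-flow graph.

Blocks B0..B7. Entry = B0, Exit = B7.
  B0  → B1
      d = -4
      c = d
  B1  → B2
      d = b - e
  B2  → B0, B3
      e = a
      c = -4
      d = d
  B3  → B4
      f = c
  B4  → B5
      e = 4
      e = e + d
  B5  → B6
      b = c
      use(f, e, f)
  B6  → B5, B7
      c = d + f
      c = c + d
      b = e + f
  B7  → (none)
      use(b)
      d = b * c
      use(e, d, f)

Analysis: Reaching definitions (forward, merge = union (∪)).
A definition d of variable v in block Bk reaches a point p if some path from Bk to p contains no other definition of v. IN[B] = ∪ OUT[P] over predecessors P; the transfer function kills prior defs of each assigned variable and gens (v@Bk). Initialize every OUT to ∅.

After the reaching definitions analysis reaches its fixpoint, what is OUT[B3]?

Answer: {c@B2, d@B2, e@B2, f@B3}

Trace:
Per-block solution:
  B0:   IN={c@B2, d@B2, e@B2}   OUT={c@B0, d@B0, e@B2}
  B1:   IN={c@B0, d@B0, e@B2}   OUT={c@B0, d@B1, e@B2}
  B2:   IN={c@B0, d@B1, e@B2}   OUT={c@B2, d@B2, e@B2}
  B3:   IN={c@B2, d@B2, e@B2}   OUT={c@B2, d@B2, e@B2, f@B3}
  B4:   IN={c@B2, d@B2, e@B2, f@B3}   OUT={c@B2, d@B2, e@B4, f@B3}
  B5:   IN={b@B6, c@B2, c@B6, d@B2, e@B4, f@B3}   OUT={b@B5, c@B2, c@B6, d@B2, e@B4, f@B3}
  B6:   IN={b@B5, c@B2, c@B6, d@B2, e@B4, f@B3}   OUT={b@B6, c@B6, d@B2, e@B4, f@B3}
  B7:   IN={b@B6, c@B6, d@B2, e@B4, f@B3}   OUT={b@B6, c@B6, d@B7, e@B4, f@B3}

Merge at B3: IN[B3] = OUT[B2] = {c@B2, d@B2, e@B2}
Applying B3's transfer function to that IN value gives OUT[B3] (row B3 above).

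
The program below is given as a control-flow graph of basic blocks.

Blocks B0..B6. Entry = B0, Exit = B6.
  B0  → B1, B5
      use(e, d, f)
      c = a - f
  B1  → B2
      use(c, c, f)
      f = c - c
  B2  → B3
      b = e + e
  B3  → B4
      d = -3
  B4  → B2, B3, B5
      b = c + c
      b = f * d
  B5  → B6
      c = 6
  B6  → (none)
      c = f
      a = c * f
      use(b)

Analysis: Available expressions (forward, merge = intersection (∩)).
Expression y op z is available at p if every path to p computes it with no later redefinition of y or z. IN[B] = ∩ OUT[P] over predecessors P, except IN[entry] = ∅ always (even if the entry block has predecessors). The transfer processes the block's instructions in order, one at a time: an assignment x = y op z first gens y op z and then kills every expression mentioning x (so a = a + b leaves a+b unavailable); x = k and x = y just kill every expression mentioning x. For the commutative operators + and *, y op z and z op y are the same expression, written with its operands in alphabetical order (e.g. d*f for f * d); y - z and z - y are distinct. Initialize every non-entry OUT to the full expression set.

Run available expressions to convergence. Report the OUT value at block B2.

Fixpoint table:
  B0:  IN={}  OUT={a-f}
  B1:  IN={a-f}  OUT={c-c}
  B2:  IN={c-c}  OUT={c-c, e+e}
  B3:  IN={c-c, e+e}  OUT={c-c, e+e}
  B4:  IN={c-c, e+e}  OUT={c+c, c-c, d*f, e+e}
  B5:  IN={}  OUT={}
  B6:  IN={}  OUT={c*f}

Merge at B2: IN[B2] = OUT[B1] ∩ OUT[B4] = {c-c}
Applying B2's transfer function to that IN value gives OUT[B2] (row B2 above).

Answer: {c-c, e+e}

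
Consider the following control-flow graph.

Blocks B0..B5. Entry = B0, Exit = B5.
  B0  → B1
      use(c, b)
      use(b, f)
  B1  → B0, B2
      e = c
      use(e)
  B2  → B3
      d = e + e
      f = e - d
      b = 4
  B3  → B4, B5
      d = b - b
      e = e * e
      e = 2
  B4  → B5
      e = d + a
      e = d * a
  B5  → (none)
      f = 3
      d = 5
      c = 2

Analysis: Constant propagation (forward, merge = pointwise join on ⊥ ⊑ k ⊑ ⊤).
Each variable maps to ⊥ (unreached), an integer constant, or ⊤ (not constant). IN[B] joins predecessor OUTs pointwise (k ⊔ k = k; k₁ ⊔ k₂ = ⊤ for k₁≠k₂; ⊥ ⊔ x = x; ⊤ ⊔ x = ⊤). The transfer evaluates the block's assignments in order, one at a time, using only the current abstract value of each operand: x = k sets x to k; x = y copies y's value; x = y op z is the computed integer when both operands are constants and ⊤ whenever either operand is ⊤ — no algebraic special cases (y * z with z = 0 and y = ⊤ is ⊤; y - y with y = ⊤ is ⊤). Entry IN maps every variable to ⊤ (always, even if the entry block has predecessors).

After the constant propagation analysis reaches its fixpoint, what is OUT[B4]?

Fixpoint table:
  B0:   IN=(all ⊤)   OUT=(all ⊤)
  B1:   IN=(all ⊤)   OUT=(all ⊤)
  B2:   IN=(all ⊤)   OUT={b:4; rest ⊤}
  B3:   IN={b:4; rest ⊤}   OUT={b:4, d:0, e:2; rest ⊤}
  B4:   IN={b:4, d:0, e:2; rest ⊤}   OUT={b:4, d:0; rest ⊤}
  B5:   IN={b:4, d:0; rest ⊤}   OUT={b:4, c:2, d:5, f:3; rest ⊤}

Merge at B4: IN[B4] = OUT[B3] = {a: ⊤, b: 4, c: ⊤, d: 0, e: 2, f: ⊤}
Applying B4's transfer function to that IN value gives OUT[B4] (row B4 above).

Answer: {a: ⊤, b: 4, c: ⊤, d: 0, e: ⊤, f: ⊤}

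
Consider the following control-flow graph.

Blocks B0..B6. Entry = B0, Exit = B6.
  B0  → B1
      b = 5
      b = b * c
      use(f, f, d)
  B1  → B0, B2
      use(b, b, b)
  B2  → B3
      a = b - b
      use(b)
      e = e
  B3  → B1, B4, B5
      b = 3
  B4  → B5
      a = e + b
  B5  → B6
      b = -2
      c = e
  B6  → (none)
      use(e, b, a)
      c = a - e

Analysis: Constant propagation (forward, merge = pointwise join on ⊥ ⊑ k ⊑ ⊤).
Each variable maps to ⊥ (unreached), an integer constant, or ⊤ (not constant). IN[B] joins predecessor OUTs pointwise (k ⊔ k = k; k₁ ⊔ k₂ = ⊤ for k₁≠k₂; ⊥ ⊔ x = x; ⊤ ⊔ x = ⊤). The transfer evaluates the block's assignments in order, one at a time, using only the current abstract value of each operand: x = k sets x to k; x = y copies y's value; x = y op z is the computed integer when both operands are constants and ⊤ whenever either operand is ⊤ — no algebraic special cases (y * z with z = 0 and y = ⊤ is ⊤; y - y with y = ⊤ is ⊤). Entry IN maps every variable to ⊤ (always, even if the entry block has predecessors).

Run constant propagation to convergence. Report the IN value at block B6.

Converged values:
  B0:   IN=(all ⊤)   OUT=(all ⊤)
  B1:   IN=(all ⊤)   OUT=(all ⊤)
  B2:   IN=(all ⊤)   OUT=(all ⊤)
  B3:   IN=(all ⊤)   OUT={b:3; rest ⊤}
  B4:   IN={b:3; rest ⊤}   OUT={b:3; rest ⊤}
  B5:   IN={b:3; rest ⊤}   OUT={b:-2; rest ⊤}
  B6:   IN={b:-2; rest ⊤}   OUT={b:-2; rest ⊤}

Merge at B6: IN[B6] = OUT[B5] = {a: ⊤, b: -2, c: ⊤, d: ⊤, e: ⊤, f: ⊤}

Answer: {a: ⊤, b: -2, c: ⊤, d: ⊤, e: ⊤, f: ⊤}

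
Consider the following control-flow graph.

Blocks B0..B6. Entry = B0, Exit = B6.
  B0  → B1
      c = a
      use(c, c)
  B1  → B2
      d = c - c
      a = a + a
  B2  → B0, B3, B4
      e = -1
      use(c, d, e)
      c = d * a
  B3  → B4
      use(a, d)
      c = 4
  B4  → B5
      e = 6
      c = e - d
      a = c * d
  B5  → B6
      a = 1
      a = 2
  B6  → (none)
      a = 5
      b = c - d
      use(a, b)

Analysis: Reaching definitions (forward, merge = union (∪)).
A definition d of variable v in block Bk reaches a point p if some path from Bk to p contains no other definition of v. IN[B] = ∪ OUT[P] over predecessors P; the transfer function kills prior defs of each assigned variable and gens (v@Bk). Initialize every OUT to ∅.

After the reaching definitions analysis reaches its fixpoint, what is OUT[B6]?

Per-block solution:
  B0:  IN={a@B1, c@B2, d@B1, e@B2}  OUT={a@B1, c@B0, d@B1, e@B2}
  B1:  IN={a@B1, c@B0, d@B1, e@B2}  OUT={a@B1, c@B0, d@B1, e@B2}
  B2:  IN={a@B1, c@B0, d@B1, e@B2}  OUT={a@B1, c@B2, d@B1, e@B2}
  B3:  IN={a@B1, c@B2, d@B1, e@B2}  OUT={a@B1, c@B3, d@B1, e@B2}
  B4:  IN={a@B1, c@B2, c@B3, d@B1, e@B2}  OUT={a@B4, c@B4, d@B1, e@B4}
  B5:  IN={a@B4, c@B4, d@B1, e@B4}  OUT={a@B5, c@B4, d@B1, e@B4}
  B6:  IN={a@B5, c@B4, d@B1, e@B4}  OUT={a@B6, b@B6, c@B4, d@B1, e@B4}

Merge at B6: IN[B6] = OUT[B5] = {a@B5, c@B4, d@B1, e@B4}
Applying B6's transfer function to that IN value gives OUT[B6] (row B6 above).

Answer: {a@B6, b@B6, c@B4, d@B1, e@B4}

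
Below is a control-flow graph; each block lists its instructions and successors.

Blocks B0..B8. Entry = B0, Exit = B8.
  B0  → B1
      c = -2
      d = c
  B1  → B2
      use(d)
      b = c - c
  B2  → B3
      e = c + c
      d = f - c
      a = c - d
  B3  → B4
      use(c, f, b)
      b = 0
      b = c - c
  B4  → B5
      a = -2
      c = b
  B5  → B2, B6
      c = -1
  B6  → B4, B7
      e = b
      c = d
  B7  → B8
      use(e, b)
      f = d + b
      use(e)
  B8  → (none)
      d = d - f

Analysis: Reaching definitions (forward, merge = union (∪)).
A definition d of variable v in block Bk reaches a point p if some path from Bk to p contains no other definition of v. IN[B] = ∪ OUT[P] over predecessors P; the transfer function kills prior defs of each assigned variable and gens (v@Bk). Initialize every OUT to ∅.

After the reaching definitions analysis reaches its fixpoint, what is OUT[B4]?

Answer: {a@B4, b@B3, c@B4, d@B2, e@B2, e@B6}

Working:
Fixpoint table:
  B0: | IN={} | OUT={c@B0, d@B0}
  B1: | IN={c@B0, d@B0} | OUT={b@B1, c@B0, d@B0}
  B2: | IN={a@B4, b@B1, b@B3, c@B0, c@B5, d@B0, d@B2, e@B2, e@B6} | OUT={a@B2, b@B1, b@B3, c@B0, c@B5, d@B2, e@B2}
  B3: | IN={a@B2, b@B1, b@B3, c@B0, c@B5, d@B2, e@B2} | OUT={a@B2, b@B3, c@B0, c@B5, d@B2, e@B2}
  B4: | IN={a@B2, a@B4, b@B3, c@B0, c@B5, c@B6, d@B2, e@B2, e@B6} | OUT={a@B4, b@B3, c@B4, d@B2, e@B2, e@B6}
  B5: | IN={a@B4, b@B3, c@B4, d@B2, e@B2, e@B6} | OUT={a@B4, b@B3, c@B5, d@B2, e@B2, e@B6}
  B6: | IN={a@B4, b@B3, c@B5, d@B2, e@B2, e@B6} | OUT={a@B4, b@B3, c@B6, d@B2, e@B6}
  B7: | IN={a@B4, b@B3, c@B6, d@B2, e@B6} | OUT={a@B4, b@B3, c@B6, d@B2, e@B6, f@B7}
  B8: | IN={a@B4, b@B3, c@B6, d@B2, e@B6, f@B7} | OUT={a@B4, b@B3, c@B6, d@B8, e@B6, f@B7}

Merge at B4: IN[B4] = OUT[B3] ⊔ OUT[B6] = {a@B2, a@B4, b@B3, c@B0, c@B5, c@B6, d@B2, e@B2, e@B6}
Applying B4's transfer function to that IN value gives OUT[B4] (row B4 above).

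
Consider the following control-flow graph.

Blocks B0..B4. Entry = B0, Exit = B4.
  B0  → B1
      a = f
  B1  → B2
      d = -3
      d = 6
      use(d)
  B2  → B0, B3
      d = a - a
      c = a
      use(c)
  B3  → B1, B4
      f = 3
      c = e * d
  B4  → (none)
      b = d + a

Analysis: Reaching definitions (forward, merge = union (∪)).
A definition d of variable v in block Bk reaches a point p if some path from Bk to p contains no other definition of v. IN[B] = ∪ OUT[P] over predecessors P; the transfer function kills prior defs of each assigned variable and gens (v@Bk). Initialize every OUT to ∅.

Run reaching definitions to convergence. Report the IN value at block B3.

Answer: {a@B0, c@B2, d@B2, f@B3}

Working:
Per-block solution:
  B0: | IN={a@B0, c@B2, d@B2, f@B3} | OUT={a@B0, c@B2, d@B2, f@B3}
  B1: | IN={a@B0, c@B2, c@B3, d@B2, f@B3} | OUT={a@B0, c@B2, c@B3, d@B1, f@B3}
  B2: | IN={a@B0, c@B2, c@B3, d@B1, f@B3} | OUT={a@B0, c@B2, d@B2, f@B3}
  B3: | IN={a@B0, c@B2, d@B2, f@B3} | OUT={a@B0, c@B3, d@B2, f@B3}
  B4: | IN={a@B0, c@B3, d@B2, f@B3} | OUT={a@B0, b@B4, c@B3, d@B2, f@B3}

Merge at B3: IN[B3] = OUT[B2] = {a@B0, c@B2, d@B2, f@B3}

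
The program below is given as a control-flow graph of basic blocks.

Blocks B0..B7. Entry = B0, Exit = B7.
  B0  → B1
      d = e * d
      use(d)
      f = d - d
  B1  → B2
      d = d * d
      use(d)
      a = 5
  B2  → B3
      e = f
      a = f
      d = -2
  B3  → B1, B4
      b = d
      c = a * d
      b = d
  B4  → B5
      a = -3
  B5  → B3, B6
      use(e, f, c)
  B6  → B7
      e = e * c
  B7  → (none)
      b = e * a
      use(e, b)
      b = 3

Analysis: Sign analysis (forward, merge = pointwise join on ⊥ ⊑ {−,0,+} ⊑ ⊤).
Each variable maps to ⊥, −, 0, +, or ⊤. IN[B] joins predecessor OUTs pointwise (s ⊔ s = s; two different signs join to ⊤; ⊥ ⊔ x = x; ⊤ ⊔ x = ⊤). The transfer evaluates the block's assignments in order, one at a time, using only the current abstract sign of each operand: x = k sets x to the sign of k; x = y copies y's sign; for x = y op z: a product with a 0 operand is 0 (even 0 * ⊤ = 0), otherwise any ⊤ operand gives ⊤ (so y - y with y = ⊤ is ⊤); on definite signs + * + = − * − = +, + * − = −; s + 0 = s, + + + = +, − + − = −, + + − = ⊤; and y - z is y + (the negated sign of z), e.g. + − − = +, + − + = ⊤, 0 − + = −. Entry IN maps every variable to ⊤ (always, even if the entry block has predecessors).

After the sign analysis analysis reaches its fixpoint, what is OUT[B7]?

Converged values:
  B0:  IN=(all ⊤)  OUT=(all ⊤)
  B1:  IN=(all ⊤)  OUT={a:+; rest ⊤}
  B2:  IN={a:+; rest ⊤}  OUT={d:-; rest ⊤}
  B3:  IN={d:-; rest ⊤}  OUT={b:-, d:-; rest ⊤}
  B4:  IN={b:-, d:-; rest ⊤}  OUT={a:-, b:-, d:-; rest ⊤}
  B5:  IN={a:-, b:-, d:-; rest ⊤}  OUT={a:-, b:-, d:-; rest ⊤}
  B6:  IN={a:-, b:-, d:-; rest ⊤}  OUT={a:-, b:-, d:-; rest ⊤}
  B7:  IN={a:-, b:-, d:-; rest ⊤}  OUT={a:-, b:+, d:-; rest ⊤}

Merge at B7: IN[B7] = OUT[B6] = {a: -, b: -, c: ⊤, d: -, e: ⊤, f: ⊤}
Applying B7's transfer function to that IN value gives OUT[B7] (row B7 above).

Answer: {a: -, b: +, c: ⊤, d: -, e: ⊤, f: ⊤}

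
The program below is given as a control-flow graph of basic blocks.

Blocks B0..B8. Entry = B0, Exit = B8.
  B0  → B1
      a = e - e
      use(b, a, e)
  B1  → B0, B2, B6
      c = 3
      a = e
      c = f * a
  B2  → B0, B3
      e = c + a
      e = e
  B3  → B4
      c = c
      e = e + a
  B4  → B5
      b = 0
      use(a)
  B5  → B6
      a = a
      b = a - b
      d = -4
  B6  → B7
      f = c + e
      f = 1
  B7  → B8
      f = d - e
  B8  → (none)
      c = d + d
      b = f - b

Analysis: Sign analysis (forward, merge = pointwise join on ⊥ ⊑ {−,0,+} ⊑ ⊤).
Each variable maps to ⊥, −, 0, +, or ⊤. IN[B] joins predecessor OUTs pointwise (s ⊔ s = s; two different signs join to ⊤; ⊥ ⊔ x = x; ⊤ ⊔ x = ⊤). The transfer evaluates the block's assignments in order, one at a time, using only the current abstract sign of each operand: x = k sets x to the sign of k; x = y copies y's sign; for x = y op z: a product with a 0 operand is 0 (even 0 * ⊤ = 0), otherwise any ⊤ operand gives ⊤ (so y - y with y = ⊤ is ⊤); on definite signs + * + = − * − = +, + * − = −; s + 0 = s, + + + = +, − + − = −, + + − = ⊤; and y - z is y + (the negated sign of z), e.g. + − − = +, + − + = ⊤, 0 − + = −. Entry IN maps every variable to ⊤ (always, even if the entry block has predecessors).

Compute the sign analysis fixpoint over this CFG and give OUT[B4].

Per-block solution:
  B0:   IN=(all ⊤)   OUT=(all ⊤)
  B1:   IN=(all ⊤)   OUT=(all ⊤)
  B2:   IN=(all ⊤)   OUT=(all ⊤)
  B3:   IN=(all ⊤)   OUT=(all ⊤)
  B4:   IN=(all ⊤)   OUT={b:0; rest ⊤}
  B5:   IN={b:0; rest ⊤}   OUT={d:-; rest ⊤}
  B6:   IN=(all ⊤)   OUT={f:+; rest ⊤}
  B7:   IN={f:+; rest ⊤}   OUT=(all ⊤)
  B8:   IN=(all ⊤)   OUT=(all ⊤)

Merge at B4: IN[B4] = OUT[B3] = {a: ⊤, b: ⊤, c: ⊤, d: ⊤, e: ⊤, f: ⊤}
Applying B4's transfer function to that IN value gives OUT[B4] (row B4 above).

Answer: {a: ⊤, b: 0, c: ⊤, d: ⊤, e: ⊤, f: ⊤}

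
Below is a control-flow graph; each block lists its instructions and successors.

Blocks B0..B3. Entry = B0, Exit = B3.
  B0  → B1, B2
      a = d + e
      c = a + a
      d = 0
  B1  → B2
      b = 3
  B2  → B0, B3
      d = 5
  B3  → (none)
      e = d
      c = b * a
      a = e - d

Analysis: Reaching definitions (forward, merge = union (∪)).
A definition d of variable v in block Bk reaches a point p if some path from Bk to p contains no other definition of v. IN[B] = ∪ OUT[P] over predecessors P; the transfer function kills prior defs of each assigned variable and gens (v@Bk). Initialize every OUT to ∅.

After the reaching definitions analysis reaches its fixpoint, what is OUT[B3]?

Answer: {a@B3, b@B1, c@B3, d@B2, e@B3}

Working:
Converged values:
  B0:  IN={a@B0, b@B1, c@B0, d@B2}  OUT={a@B0, b@B1, c@B0, d@B0}
  B1:  IN={a@B0, b@B1, c@B0, d@B0}  OUT={a@B0, b@B1, c@B0, d@B0}
  B2:  IN={a@B0, b@B1, c@B0, d@B0}  OUT={a@B0, b@B1, c@B0, d@B2}
  B3:  IN={a@B0, b@B1, c@B0, d@B2}  OUT={a@B3, b@B1, c@B3, d@B2, e@B3}

Merge at B3: IN[B3] = OUT[B2] = {a@B0, b@B1, c@B0, d@B2}
Applying B3's transfer function to that IN value gives OUT[B3] (row B3 above).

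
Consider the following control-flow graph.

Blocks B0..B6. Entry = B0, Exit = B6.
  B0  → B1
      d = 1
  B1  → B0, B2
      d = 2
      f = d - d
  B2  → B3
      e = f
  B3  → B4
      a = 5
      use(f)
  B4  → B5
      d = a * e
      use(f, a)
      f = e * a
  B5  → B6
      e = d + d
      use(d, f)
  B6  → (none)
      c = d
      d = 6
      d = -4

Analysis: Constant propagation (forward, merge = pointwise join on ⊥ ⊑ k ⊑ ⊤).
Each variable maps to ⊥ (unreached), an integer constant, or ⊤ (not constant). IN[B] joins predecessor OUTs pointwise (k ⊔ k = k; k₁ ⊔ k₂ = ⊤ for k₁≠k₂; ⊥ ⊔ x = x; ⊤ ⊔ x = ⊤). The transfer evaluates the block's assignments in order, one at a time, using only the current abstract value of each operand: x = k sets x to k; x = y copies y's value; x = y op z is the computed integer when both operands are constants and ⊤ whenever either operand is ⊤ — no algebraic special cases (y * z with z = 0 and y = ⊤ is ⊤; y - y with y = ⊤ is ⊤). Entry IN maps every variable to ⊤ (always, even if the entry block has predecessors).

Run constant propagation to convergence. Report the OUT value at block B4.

Answer: {a: 5, b: ⊤, c: ⊤, d: 0, e: 0, f: 0}

Trace:
Per-block solution:
  B0:  IN=(all ⊤)  OUT={d:1; rest ⊤}
  B1:  IN={d:1; rest ⊤}  OUT={d:2, f:0; rest ⊤}
  B2:  IN={d:2, f:0; rest ⊤}  OUT={d:2, e:0, f:0; rest ⊤}
  B3:  IN={d:2, e:0, f:0; rest ⊤}  OUT={a:5, d:2, e:0, f:0; rest ⊤}
  B4:  IN={a:5, d:2, e:0, f:0; rest ⊤}  OUT={a:5, d:0, e:0, f:0; rest ⊤}
  B5:  IN={a:5, d:0, e:0, f:0; rest ⊤}  OUT={a:5, d:0, e:0, f:0; rest ⊤}
  B6:  IN={a:5, d:0, e:0, f:0; rest ⊤}  OUT={a:5, c:0, d:-4, e:0, f:0; rest ⊤}

Merge at B4: IN[B4] = OUT[B3] = {a: 5, b: ⊤, c: ⊤, d: 2, e: 0, f: 0}
Applying B4's transfer function to that IN value gives OUT[B4] (row B4 above).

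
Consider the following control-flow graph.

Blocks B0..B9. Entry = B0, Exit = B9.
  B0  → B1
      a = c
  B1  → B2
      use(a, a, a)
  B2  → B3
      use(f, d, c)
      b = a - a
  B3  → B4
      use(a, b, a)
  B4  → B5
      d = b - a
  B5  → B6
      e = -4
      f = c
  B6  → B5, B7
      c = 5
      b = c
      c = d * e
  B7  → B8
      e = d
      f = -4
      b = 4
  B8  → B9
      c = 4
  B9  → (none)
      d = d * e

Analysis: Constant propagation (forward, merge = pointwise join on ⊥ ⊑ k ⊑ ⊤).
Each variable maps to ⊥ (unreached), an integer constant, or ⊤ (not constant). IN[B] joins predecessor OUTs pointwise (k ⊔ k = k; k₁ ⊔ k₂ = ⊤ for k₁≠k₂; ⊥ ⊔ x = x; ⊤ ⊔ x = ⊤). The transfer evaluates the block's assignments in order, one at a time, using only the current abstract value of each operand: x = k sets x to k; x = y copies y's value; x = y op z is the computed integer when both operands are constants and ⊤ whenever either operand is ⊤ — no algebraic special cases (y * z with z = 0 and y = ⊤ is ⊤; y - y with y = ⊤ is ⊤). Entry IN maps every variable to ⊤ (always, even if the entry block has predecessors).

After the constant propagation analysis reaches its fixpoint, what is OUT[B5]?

Per-block solution:
  B0:  IN=(all ⊤)  OUT=(all ⊤)
  B1:  IN=(all ⊤)  OUT=(all ⊤)
  B2:  IN=(all ⊤)  OUT=(all ⊤)
  B3:  IN=(all ⊤)  OUT=(all ⊤)
  B4:  IN=(all ⊤)  OUT=(all ⊤)
  B5:  IN=(all ⊤)  OUT={e:-4; rest ⊤}
  B6:  IN={e:-4; rest ⊤}  OUT={b:5, e:-4; rest ⊤}
  B7:  IN={b:5, e:-4; rest ⊤}  OUT={b:4, f:-4; rest ⊤}
  B8:  IN={b:4, f:-4; rest ⊤}  OUT={b:4, c:4, f:-4; rest ⊤}
  B9:  IN={b:4, c:4, f:-4; rest ⊤}  OUT={b:4, c:4, f:-4; rest ⊤}

Merge at B5: IN[B5] = OUT[B4] ⊔ OUT[B6] = {a: ⊤, b: ⊤, c: ⊤, d: ⊤, e: ⊤, f: ⊤}
Applying B5's transfer function to that IN value gives OUT[B5] (row B5 above).

Answer: {a: ⊤, b: ⊤, c: ⊤, d: ⊤, e: -4, f: ⊤}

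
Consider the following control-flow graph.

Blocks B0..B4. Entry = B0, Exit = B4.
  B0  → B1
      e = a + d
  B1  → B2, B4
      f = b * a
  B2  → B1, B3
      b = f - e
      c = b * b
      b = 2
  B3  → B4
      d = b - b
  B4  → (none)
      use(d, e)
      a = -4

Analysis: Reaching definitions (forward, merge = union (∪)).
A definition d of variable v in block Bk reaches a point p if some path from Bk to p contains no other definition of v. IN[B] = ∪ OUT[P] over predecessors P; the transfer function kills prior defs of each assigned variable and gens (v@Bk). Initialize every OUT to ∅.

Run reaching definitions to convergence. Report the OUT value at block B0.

Per-block solution:
  B0: | IN={} | OUT={e@B0}
  B1: | IN={b@B2, c@B2, e@B0, f@B1} | OUT={b@B2, c@B2, e@B0, f@B1}
  B2: | IN={b@B2, c@B2, e@B0, f@B1} | OUT={b@B2, c@B2, e@B0, f@B1}
  B3: | IN={b@B2, c@B2, e@B0, f@B1} | OUT={b@B2, c@B2, d@B3, e@B0, f@B1}
  B4: | IN={b@B2, c@B2, d@B3, e@B0, f@B1} | OUT={a@B4, b@B2, c@B2, d@B3, e@B0, f@B1}

B0 is the boundary node: IN[B0] = {}
Applying B0's transfer function to that IN value gives OUT[B0] (row B0 above).

Answer: {e@B0}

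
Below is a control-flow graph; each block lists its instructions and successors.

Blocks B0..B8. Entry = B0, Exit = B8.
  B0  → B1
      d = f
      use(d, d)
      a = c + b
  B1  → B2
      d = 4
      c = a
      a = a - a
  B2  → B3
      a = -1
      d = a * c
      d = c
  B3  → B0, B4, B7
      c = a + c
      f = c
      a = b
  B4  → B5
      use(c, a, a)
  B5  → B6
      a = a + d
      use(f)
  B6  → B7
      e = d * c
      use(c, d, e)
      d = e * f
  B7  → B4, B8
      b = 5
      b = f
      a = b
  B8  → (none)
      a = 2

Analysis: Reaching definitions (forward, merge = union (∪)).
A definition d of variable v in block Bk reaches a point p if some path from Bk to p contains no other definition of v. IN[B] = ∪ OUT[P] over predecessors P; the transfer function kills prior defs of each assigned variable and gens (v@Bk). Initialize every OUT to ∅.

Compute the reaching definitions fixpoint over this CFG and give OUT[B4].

Answer: {a@B3, a@B7, b@B7, c@B3, d@B2, d@B6, e@B6, f@B3}

Trace:
Per-block solution:
  B0:  IN={a@B3, c@B3, d@B2, f@B3}  OUT={a@B0, c@B3, d@B0, f@B3}
  B1:  IN={a@B0, c@B3, d@B0, f@B3}  OUT={a@B1, c@B1, d@B1, f@B3}
  B2:  IN={a@B1, c@B1, d@B1, f@B3}  OUT={a@B2, c@B1, d@B2, f@B3}
  B3:  IN={a@B2, c@B1, d@B2, f@B3}  OUT={a@B3, c@B3, d@B2, f@B3}
  B4:  IN={a@B3, a@B7, b@B7, c@B3, d@B2, d@B6, e@B6, f@B3}  OUT={a@B3, a@B7, b@B7, c@B3, d@B2, d@B6, e@B6, f@B3}
  B5:  IN={a@B3, a@B7, b@B7, c@B3, d@B2, d@B6, e@B6, f@B3}  OUT={a@B5, b@B7, c@B3, d@B2, d@B6, e@B6, f@B3}
  B6:  IN={a@B5, b@B7, c@B3, d@B2, d@B6, e@B6, f@B3}  OUT={a@B5, b@B7, c@B3, d@B6, e@B6, f@B3}
  B7:  IN={a@B3, a@B5, b@B7, c@B3, d@B2, d@B6, e@B6, f@B3}  OUT={a@B7, b@B7, c@B3, d@B2, d@B6, e@B6, f@B3}
  B8:  IN={a@B7, b@B7, c@B3, d@B2, d@B6, e@B6, f@B3}  OUT={a@B8, b@B7, c@B3, d@B2, d@B6, e@B6, f@B3}

Merge at B4: IN[B4] = OUT[B3] ⊔ OUT[B7] = {a@B3, a@B7, b@B7, c@B3, d@B2, d@B6, e@B6, f@B3}
Applying B4's transfer function to that IN value gives OUT[B4] (row B4 above).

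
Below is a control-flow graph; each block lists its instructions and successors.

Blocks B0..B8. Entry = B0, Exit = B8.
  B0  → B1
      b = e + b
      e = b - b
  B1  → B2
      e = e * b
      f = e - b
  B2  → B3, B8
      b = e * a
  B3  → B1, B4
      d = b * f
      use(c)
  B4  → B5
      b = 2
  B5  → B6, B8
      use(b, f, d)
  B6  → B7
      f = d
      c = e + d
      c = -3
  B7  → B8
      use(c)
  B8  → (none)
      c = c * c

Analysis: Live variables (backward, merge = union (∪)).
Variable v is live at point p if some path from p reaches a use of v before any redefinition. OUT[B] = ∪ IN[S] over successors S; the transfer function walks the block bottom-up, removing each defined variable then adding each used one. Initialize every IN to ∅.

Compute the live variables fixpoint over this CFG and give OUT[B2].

Converged values:
  B0: | IN={a, b, c, e} | OUT={a, b, c, e}
  B1: | IN={a, b, c, e} | OUT={a, c, e, f}
  B2: | IN={a, c, e, f} | OUT={a, b, c, e, f}
  B3: | IN={a, b, c, e, f} | OUT={a, b, c, d, e, f}
  B4: | IN={c, d, e, f} | OUT={b, c, d, e, f}
  B5: | IN={b, c, d, e, f} | OUT={c, d, e}
  B6: | IN={d, e} | OUT={c}
  B7: | IN={c} | OUT={c}
  B8: | IN={c} | OUT={}

Merge at B2: OUT[B2] = IN[B3] ⊔ IN[B8] = {a, b, c, e, f}

Answer: {a, b, c, e, f}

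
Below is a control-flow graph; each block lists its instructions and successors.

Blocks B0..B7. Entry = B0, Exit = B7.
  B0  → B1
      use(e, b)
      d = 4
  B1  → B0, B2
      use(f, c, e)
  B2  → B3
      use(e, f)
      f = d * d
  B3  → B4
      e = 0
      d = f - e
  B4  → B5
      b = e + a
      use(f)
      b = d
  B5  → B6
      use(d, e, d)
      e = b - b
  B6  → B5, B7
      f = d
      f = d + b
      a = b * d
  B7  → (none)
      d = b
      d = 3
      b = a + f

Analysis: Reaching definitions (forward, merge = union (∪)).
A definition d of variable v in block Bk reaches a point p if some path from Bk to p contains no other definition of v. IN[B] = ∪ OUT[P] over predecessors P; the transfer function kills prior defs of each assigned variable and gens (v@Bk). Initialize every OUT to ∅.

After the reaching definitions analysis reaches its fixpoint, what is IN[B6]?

Answer: {a@B6, b@B4, d@B3, e@B5, f@B2, f@B6}

Working:
Converged values:
  B0:  IN={d@B0}  OUT={d@B0}
  B1:  IN={d@B0}  OUT={d@B0}
  B2:  IN={d@B0}  OUT={d@B0, f@B2}
  B3:  IN={d@B0, f@B2}  OUT={d@B3, e@B3, f@B2}
  B4:  IN={d@B3, e@B3, f@B2}  OUT={b@B4, d@B3, e@B3, f@B2}
  B5:  IN={a@B6, b@B4, d@B3, e@B3, e@B5, f@B2, f@B6}  OUT={a@B6, b@B4, d@B3, e@B5, f@B2, f@B6}
  B6:  IN={a@B6, b@B4, d@B3, e@B5, f@B2, f@B6}  OUT={a@B6, b@B4, d@B3, e@B5, f@B6}
  B7:  IN={a@B6, b@B4, d@B3, e@B5, f@B6}  OUT={a@B6, b@B7, d@B7, e@B5, f@B6}

Merge at B6: IN[B6] = OUT[B5] = {a@B6, b@B4, d@B3, e@B5, f@B2, f@B6}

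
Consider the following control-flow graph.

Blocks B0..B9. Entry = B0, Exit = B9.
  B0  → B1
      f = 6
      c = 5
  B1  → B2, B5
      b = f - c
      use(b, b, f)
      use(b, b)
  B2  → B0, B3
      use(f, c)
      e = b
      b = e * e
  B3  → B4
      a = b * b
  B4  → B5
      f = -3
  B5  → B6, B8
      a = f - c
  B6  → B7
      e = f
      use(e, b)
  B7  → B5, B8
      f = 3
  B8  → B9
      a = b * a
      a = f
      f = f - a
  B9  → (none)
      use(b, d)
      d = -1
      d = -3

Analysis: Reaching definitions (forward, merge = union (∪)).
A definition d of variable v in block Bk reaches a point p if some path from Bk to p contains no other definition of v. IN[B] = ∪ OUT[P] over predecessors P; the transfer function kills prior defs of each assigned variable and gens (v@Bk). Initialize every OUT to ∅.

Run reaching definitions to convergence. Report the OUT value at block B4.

Answer: {a@B3, b@B2, c@B0, e@B2, f@B4}

Working:
Converged values:
  B0:  IN={b@B2, c@B0, e@B2, f@B0}  OUT={b@B2, c@B0, e@B2, f@B0}
  B1:  IN={b@B2, c@B0, e@B2, f@B0}  OUT={b@B1, c@B0, e@B2, f@B0}
  B2:  IN={b@B1, c@B0, e@B2, f@B0}  OUT={b@B2, c@B0, e@B2, f@B0}
  B3:  IN={b@B2, c@B0, e@B2, f@B0}  OUT={a@B3, b@B2, c@B0, e@B2, f@B0}
  B4:  IN={a@B3, b@B2, c@B0, e@B2, f@B0}  OUT={a@B3, b@B2, c@B0, e@B2, f@B4}
  B5:  IN={a@B3, a@B5, b@B1, b@B2, c@B0, e@B2, e@B6, f@B0, f@B4, f@B7}  OUT={a@B5, b@B1, b@B2, c@B0, e@B2, e@B6, f@B0, f@B4, f@B7}
  B6:  IN={a@B5, b@B1, b@B2, c@B0, e@B2, e@B6, f@B0, f@B4, f@B7}  OUT={a@B5, b@B1, b@B2, c@B0, e@B6, f@B0, f@B4, f@B7}
  B7:  IN={a@B5, b@B1, b@B2, c@B0, e@B6, f@B0, f@B4, f@B7}  OUT={a@B5, b@B1, b@B2, c@B0, e@B6, f@B7}
  B8:  IN={a@B5, b@B1, b@B2, c@B0, e@B2, e@B6, f@B0, f@B4, f@B7}  OUT={a@B8, b@B1, b@B2, c@B0, e@B2, e@B6, f@B8}
  B9:  IN={a@B8, b@B1, b@B2, c@B0, e@B2, e@B6, f@B8}  OUT={a@B8, b@B1, b@B2, c@B0, d@B9, e@B2, e@B6, f@B8}

Merge at B4: IN[B4] = OUT[B3] = {a@B3, b@B2, c@B0, e@B2, f@B0}
Applying B4's transfer function to that IN value gives OUT[B4] (row B4 above).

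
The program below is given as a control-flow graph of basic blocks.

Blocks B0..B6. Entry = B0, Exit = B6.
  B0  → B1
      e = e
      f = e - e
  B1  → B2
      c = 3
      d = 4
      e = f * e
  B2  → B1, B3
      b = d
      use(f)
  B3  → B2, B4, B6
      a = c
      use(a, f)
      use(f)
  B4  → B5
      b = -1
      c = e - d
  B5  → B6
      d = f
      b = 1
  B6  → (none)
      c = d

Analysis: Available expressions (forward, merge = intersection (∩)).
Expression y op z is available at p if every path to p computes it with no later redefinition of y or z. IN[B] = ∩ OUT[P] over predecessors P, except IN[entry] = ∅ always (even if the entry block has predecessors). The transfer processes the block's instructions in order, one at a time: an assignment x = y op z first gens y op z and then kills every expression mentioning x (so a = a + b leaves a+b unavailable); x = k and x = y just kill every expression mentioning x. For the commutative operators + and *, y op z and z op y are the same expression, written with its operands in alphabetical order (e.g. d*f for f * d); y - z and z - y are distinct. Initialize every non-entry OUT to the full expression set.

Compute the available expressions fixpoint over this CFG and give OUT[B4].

Per-block solution:
  B0:   IN={}   OUT={e-e}
  B1:   IN={}   OUT={}
  B2:   IN={}   OUT={}
  B3:   IN={}   OUT={}
  B4:   IN={}   OUT={e-d}
  B5:   IN={e-d}   OUT={}
  B6:   IN={}   OUT={}

Merge at B4: IN[B4] = OUT[B3] = {}
Applying B4's transfer function to that IN value gives OUT[B4] (row B4 above).

Answer: {e-d}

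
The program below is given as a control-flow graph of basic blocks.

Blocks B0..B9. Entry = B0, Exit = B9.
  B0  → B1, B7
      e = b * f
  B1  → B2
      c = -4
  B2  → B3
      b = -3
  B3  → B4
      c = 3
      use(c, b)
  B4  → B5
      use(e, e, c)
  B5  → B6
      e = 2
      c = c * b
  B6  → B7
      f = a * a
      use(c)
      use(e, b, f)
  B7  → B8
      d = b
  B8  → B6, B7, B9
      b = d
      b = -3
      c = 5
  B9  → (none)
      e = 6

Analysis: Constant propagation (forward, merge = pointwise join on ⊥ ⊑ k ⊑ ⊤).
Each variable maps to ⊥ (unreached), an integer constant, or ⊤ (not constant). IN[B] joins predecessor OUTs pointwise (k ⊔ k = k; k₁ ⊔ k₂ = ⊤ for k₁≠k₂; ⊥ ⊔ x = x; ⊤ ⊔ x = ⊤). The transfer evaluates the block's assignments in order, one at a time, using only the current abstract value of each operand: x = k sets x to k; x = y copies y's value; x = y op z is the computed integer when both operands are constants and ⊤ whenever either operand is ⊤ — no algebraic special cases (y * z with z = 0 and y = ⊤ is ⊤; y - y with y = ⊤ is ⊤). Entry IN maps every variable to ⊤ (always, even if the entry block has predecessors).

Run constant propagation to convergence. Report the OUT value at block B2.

Per-block solution:
  B0:   IN=(all ⊤)   OUT=(all ⊤)
  B1:   IN=(all ⊤)   OUT={c:-4; rest ⊤}
  B2:   IN={c:-4; rest ⊤}   OUT={b:-3, c:-4; rest ⊤}
  B3:   IN={b:-3, c:-4; rest ⊤}   OUT={b:-3, c:3; rest ⊤}
  B4:   IN={b:-3, c:3; rest ⊤}   OUT={b:-3, c:3; rest ⊤}
  B5:   IN={b:-3, c:3; rest ⊤}   OUT={b:-3, c:-9, e:2; rest ⊤}
  B6:   IN={b:-3; rest ⊤}   OUT={b:-3; rest ⊤}
  B7:   IN=(all ⊤)   OUT=(all ⊤)
  B8:   IN=(all ⊤)   OUT={b:-3, c:5; rest ⊤}
  B9:   IN={b:-3, c:5; rest ⊤}   OUT={b:-3, c:5, e:6; rest ⊤}

Merge at B2: IN[B2] = OUT[B1] = {a: ⊤, b: ⊤, c: -4, d: ⊤, e: ⊤, f: ⊤}
Applying B2's transfer function to that IN value gives OUT[B2] (row B2 above).

Answer: {a: ⊤, b: -3, c: -4, d: ⊤, e: ⊤, f: ⊤}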